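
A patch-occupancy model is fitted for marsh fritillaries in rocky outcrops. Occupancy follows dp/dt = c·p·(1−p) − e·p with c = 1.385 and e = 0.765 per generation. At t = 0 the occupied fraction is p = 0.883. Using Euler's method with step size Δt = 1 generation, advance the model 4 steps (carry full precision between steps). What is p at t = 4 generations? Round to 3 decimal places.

0.438

Update rule: p ← p + [c·p·(1−p) − e·p]·Δt with Δt = 1.
step 1: Δp = -0.53241, p = 0.35059
step 2: Δp = +0.04713, p = 0.39772
step 3: Δp = +0.02750, p = 0.42523
step 4: Δp = +0.01321, p = 0.43843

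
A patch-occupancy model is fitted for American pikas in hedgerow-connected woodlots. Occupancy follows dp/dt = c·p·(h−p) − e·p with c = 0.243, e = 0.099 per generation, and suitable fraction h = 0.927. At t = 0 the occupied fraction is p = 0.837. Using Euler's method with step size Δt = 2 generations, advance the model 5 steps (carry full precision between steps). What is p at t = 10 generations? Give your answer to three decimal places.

0.563

Update rule: p ← p + [c·p·(h−p) − e·p]·Δt with Δt = 2.
t = 2: p = 0.83700 + (-0.12912) = 0.70788
t = 4: p = 0.70788 + (-0.06478) = 0.64311
t = 6: p = 0.64311 + (-0.03860) = 0.60450
t = 8: p = 0.60450 + (-0.02495) = 0.57956
t = 10: p = 0.57956 + (-0.01689) = 0.56267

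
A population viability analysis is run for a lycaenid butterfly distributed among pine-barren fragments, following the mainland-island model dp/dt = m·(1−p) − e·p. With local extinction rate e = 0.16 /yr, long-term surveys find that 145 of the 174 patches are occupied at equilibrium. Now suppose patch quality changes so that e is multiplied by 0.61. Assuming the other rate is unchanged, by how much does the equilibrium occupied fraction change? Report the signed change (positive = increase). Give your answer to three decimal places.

0.058

Observed p* = 145/174 = 0.83333.
Balance m(1−p*) = e·p* gives m = e·p*/(1−p*) = 0.16×0.83333/0.16667 = 0.79998.
New p* = m/(m+e) = 0.79998/(0.79998+0.09760) = 0.89126.
Δp* = 0.89126 − 0.83333 = +0.05793.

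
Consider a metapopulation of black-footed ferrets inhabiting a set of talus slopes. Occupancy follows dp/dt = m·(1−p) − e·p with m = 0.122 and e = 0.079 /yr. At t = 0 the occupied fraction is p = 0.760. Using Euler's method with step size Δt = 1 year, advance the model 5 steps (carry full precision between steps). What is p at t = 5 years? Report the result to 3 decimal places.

0.657

Update rule: p ← p + [m·(1−p) − e·p]·Δt with Δt = 1.
step 1: Δp = -0.03076, p = 0.72924
step 2: Δp = -0.02458, p = 0.70466
step 3: Δp = -0.01964, p = 0.68503
step 4: Δp = -0.01569, p = 0.66934
step 5: Δp = -0.01254, p = 0.65680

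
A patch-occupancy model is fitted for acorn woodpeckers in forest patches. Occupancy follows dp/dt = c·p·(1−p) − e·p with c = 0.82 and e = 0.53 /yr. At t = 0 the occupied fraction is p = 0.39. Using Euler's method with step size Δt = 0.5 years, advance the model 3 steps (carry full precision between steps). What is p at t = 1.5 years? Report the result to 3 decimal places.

Update rule: p ← p + [c·p·(1−p) − e·p]·Δt with Δt = 0.5.
  1  |  dp/dt·Δt = -0.005811  |  p_1 = 0.384189
  2  |  dp/dt·Δt = -0.004809  |  p_2 = 0.379380
  3  |  dp/dt·Δt = -0.004001  |  p_3 = 0.375379

0.375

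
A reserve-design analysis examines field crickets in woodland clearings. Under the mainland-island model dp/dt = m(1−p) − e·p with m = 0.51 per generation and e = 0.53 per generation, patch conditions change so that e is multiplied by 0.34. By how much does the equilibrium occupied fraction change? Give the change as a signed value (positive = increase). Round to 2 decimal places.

0.25

Before: p* = 0.51/(0.51+0.53) = 0.4904.
After: m = 0.51, e = 0.1802; p* = 0.51/0.6902 = 0.7389.
Δp* = 0.7389 − 0.4904 = +0.2485.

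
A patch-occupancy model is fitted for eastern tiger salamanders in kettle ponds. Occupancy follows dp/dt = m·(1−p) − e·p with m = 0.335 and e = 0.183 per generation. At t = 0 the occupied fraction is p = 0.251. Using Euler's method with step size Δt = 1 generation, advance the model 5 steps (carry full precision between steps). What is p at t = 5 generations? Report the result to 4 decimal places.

0.6364

Update rule: p ← p + [m·(1−p) − e·p]·Δt with Δt = 1.
t = 1: p = 0.25100 + (+0.20498) = 0.45598
t = 2: p = 0.45598 + (+0.09880) = 0.55478
t = 3: p = 0.55478 + (+0.04762) = 0.60241
t = 4: p = 0.60241 + (+0.02295) = 0.62536
t = 5: p = 0.62536 + (+0.01106) = 0.63642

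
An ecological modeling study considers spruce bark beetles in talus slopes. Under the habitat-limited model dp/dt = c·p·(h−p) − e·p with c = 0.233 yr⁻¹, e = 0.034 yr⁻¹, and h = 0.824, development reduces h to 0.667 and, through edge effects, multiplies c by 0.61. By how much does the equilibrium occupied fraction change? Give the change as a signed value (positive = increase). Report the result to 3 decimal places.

-0.250

Before: p* = h − e/c = 0.824 − 0.034/0.233 = 0.824 − 0.1459 = 0.6781.
After: c = 0.14213, e = 0.034, h = 0.667; p* = 0.667 − 0.034/0.14213 = 0.4278.
Δp* = 0.4278 − 0.6781 = -0.2503.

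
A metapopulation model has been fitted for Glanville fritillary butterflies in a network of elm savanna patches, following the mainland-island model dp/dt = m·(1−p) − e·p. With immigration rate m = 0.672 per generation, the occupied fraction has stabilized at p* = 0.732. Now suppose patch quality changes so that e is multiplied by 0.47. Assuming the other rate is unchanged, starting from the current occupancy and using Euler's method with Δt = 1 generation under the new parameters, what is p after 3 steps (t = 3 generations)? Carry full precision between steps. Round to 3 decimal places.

Balance m(1−p*) = e·p* gives e = m(1−p*)/p* = 0.672×0.26800/0.73200 = 0.24603.
Starting from p₀ = 0.73200; update p ← p + (dp/dt)·Δt with the new parameters.
t = 1: p = 0.73200 + (+0.09545) = 0.82745
t = 2: p = 0.82745 + (+0.02027) = 0.84772
t = 3: p = 0.84772 + (+0.00430) = 0.85203

0.852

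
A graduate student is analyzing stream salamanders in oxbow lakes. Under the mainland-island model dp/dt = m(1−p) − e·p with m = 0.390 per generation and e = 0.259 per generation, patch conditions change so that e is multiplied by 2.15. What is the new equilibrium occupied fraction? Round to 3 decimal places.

0.412

Before: p* = 0.390/(0.390+0.259) = 0.6009.
After: m = 0.39, e = 0.55685; p* = 0.39/0.9468 = 0.4119.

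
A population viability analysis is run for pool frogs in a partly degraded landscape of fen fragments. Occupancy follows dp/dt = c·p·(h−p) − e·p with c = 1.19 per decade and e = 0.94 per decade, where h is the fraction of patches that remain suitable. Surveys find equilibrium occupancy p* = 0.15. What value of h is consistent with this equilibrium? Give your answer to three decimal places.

0.940

At equilibrium c(h−p*) = e, so h = p* + e/c.
h = 0.15 + 0.94/1.19 = 0.15 + 0.7899 = 0.9399.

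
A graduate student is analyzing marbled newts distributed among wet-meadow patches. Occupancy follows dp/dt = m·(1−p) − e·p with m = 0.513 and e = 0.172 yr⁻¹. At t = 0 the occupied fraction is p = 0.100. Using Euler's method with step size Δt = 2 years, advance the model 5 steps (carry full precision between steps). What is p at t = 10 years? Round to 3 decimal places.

0.753

Update rule: p ← p + [m·(1−p) − e·p]·Δt with Δt = 2.
  1  |  dp/dt·Δt = +0.889000  |  p_1 = 0.989000
  2  |  dp/dt·Δt = -0.328930  |  p_2 = 0.660070
  3  |  dp/dt·Δt = +0.121704  |  p_3 = 0.781774
  4  |  dp/dt·Δt = -0.045031  |  p_4 = 0.736744
  5  |  dp/dt·Δt = +0.016661  |  p_5 = 0.753405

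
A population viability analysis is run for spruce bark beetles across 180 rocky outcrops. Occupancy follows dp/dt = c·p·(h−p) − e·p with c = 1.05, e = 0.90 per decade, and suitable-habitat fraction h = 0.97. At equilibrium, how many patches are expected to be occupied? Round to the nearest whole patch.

20

p* = h − e/c = 0.97 − 0.8571 = 0.1129.
Expected occupied patches = N × p* = 180 × 0.1129 = 20.31 ≈ 20.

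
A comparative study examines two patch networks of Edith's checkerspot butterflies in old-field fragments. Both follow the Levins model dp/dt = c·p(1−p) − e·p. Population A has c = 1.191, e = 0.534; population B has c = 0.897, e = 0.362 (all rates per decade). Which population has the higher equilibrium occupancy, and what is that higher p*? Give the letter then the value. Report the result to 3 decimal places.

A: p*_A = 1 − 0.534/1.191 = 0.5516.
B: p*_B = 1 − 0.362/0.897 = 0.5964.
B is higher at 0.5964.

B, 0.596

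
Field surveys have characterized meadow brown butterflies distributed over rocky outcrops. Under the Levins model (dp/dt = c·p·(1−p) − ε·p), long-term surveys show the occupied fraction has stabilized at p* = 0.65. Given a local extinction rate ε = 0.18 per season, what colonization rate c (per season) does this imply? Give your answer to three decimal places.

0.514

At equilibrium c(1−p*) = ε, so c = ε/(1−p*).
c = 0.18/(1 − 0.65) = 0.18/0.3500 = 0.5143.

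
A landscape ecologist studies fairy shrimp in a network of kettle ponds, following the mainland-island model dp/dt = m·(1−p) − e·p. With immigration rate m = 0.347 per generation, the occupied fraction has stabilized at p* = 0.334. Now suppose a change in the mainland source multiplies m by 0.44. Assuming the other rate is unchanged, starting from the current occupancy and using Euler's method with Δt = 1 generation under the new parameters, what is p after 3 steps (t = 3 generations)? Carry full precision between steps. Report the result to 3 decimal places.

0.181

Balance m(1−p*) = e·p* gives e = m(1−p*)/p* = 0.347×0.66600/0.33400 = 0.69192.
Starting from p₀ = 0.33400; update p ← p + (dp/dt)·Δt with the new parameters.
  1  |  dp/dt·Δt = -0.129417  |  p_1 = 0.204583
  2  |  dp/dt·Δt = -0.020111  |  p_2 = 0.184472
  3  |  dp/dt·Δt = -0.003125  |  p_3 = 0.181347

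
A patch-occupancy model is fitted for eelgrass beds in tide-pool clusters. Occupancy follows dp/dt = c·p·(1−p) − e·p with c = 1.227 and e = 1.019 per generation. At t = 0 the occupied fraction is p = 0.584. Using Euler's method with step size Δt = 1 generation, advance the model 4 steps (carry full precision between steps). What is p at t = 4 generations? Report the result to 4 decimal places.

Update rule: p ← p + [c·p·(1−p) − e·p]·Δt with Δt = 1.
step 1: Δp = -0.29700, p = 0.28700
step 2: Δp = -0.04137, p = 0.24563
step 3: Δp = -0.02294, p = 0.22269
step 4: Δp = -0.01453, p = 0.20816

0.2082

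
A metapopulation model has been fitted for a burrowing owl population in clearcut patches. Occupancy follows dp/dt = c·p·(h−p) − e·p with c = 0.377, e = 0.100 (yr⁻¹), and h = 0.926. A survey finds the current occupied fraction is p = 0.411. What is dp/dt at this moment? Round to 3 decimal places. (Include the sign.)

Colonization term: c·p·(h−p) = 0.377×0.411×0.5150 = 0.07980.
Extinction term: e·p = 0.04110.
dp/dt = 0.07980 − 0.04110 = 0.03870.

0.039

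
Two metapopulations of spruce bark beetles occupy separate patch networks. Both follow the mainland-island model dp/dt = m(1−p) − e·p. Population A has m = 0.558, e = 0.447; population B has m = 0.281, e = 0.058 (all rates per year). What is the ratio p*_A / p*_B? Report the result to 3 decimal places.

0.670

A: p*_A = m/(m+e) = 0.558/1.0050 = 0.5552.
B: p*_B = 0.281/0.3390 = 0.8289.
p*_A / p*_B = 0.5552/0.8289 = 0.6698.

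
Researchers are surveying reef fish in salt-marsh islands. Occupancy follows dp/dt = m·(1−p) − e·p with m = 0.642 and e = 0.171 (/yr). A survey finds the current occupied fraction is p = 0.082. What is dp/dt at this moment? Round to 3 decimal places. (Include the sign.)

Colonization term: m·(1−p) = 0.642×0.9180 = 0.58936.
Extinction term: e·p = 0.01402.
dp/dt = 0.58936 − 0.01402 = 0.57533.

0.575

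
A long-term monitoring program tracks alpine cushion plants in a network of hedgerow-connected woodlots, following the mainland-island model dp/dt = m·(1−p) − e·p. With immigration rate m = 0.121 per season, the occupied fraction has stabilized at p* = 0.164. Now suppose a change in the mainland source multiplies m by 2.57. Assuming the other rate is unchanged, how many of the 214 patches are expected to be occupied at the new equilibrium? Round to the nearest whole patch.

Balance m(1−p*) = e·p* gives e = m(1−p*)/p* = 0.121×0.83600/0.16400 = 0.61680.
New p* = m/(m+e) = 0.31097/(0.31097+0.61680) = 0.33518.
Expected occupied = 214 × 0.33518 = 71.73 ≈ 72.

72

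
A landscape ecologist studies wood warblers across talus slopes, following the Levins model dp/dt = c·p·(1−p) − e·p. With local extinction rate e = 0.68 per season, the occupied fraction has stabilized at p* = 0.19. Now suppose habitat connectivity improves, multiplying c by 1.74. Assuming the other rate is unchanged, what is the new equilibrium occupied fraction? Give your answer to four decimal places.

0.5345

Balance c(1−p*) = e gives c = e/(1 − 0.19000) = 0.68/0.81000 = 0.83951.
New p* = 1 − e/c = 1 − 0.68000/1.46075 = 0.53449.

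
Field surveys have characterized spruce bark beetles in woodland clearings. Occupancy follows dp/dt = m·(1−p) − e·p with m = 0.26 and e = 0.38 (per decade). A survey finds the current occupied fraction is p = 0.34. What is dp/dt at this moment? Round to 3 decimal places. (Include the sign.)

Colonization term: m·(1−p) = 0.26×0.6600 = 0.17160.
Extinction term: e·p = 0.12920.
dp/dt = 0.17160 − 0.12920 = 0.04240.

0.042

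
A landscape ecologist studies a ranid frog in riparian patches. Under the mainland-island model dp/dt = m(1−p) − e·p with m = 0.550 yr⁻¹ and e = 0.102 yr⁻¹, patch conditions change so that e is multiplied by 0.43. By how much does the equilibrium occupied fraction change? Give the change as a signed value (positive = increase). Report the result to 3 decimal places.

Before: p* = 0.550/(0.550+0.102) = 0.8436.
After: m = 0.55, e = 0.04386; p* = 0.55/0.5939 = 0.9261.
Δp* = 0.9261 − 0.8436 = +0.0826.

0.083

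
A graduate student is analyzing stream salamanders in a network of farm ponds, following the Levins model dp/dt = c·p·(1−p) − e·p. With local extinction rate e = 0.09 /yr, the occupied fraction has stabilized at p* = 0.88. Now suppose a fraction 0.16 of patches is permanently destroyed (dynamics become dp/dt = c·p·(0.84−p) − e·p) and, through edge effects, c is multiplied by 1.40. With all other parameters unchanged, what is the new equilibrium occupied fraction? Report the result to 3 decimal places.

0.754

Balance c(1−p*) = e gives c = e/(1 − 0.88000) = 0.09/0.12000 = 0.75000.
New p* = 0.84 − e/c = 0.84 − 0.09000/1.05000 = 0.75429.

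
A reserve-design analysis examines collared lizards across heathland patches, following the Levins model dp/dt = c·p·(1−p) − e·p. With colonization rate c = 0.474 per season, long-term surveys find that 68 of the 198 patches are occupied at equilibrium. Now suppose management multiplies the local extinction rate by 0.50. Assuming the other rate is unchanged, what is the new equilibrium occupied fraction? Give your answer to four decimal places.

0.6717

Observed p* = 68/198 = 0.34343.
Balance c(1−p*) = e gives e = 0.474×(1 − 0.34343) = 0.31121.
New p* = 1 − e/c = 1 − 0.15560/0.47400 = 0.67173.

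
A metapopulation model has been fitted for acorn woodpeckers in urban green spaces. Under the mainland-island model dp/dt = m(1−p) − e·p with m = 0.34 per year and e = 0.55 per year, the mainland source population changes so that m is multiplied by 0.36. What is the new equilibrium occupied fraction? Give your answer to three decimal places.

0.182

Before: p* = 0.34/(0.34+0.55) = 0.3820.
After: m = 0.1224, e = 0.55; p* = 0.1224/0.6724 = 0.1820.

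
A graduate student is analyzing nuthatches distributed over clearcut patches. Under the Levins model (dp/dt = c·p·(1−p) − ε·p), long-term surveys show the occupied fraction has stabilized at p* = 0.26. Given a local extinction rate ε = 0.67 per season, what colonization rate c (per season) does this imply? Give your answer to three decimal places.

At equilibrium c(1−p*) = ε, so c = ε/(1−p*).
c = 0.67/(1 − 0.26) = 0.67/0.7400 = 0.9054.

0.905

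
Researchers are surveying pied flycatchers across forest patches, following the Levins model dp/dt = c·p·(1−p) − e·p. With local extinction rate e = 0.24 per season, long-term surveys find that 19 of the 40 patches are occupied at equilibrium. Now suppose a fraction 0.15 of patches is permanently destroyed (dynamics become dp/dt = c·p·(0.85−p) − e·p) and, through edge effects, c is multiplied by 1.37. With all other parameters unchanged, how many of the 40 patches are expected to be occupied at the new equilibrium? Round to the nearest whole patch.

Observed p* = 19/40 = 0.47500.
Balance c(1−p*) = e gives c = e/(1 − 0.47500) = 0.24/0.52500 = 0.45714.
New p* = 0.85 − e/c = 0.85 − 0.24000/0.62628 = 0.46678.
Expected occupied = 40 × 0.46678 = 18.67 ≈ 19.

19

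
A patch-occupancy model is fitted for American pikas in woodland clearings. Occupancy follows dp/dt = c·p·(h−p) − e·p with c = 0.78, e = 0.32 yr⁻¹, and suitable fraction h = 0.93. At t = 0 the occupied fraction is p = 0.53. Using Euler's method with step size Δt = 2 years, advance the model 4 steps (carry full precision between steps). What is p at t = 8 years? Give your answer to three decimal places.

0.520

Update rule: p ← p + [c·p·(h−p) − e·p]·Δt with Δt = 2.
  1  |  dp/dt·Δt = -0.008480  |  p_1 = 0.521520
  2  |  dp/dt·Δt = -0.001445  |  p_2 = 0.520075
  3  |  dp/dt·Δt = -0.000269  |  p_3 = 0.519806
  4  |  dp/dt·Δt = -0.000051  |  p_4 = 0.519755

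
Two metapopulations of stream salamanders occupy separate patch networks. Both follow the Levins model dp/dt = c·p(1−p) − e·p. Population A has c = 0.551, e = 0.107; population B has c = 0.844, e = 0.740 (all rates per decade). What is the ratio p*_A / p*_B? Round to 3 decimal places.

A: p*_A = 1 − 0.107/0.551 = 0.8058.
B: p*_B = 1 − 0.740/0.844 = 0.1232.
p*_A / p*_B = 0.8058/0.1232 = 6.5394.

6.539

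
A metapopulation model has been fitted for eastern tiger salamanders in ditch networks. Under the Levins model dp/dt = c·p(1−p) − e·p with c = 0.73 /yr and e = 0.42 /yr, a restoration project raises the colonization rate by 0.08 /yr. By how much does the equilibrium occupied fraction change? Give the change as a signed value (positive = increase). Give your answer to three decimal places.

Before: p* = 1 − 0.42/0.73 = 0.4247.
After the change, c = 0.81, e = 0.42, so p* = 1 − 0.42/0.81 = 0.4815.
Δp* = 0.4815 − 0.4247 = +0.0568.

0.057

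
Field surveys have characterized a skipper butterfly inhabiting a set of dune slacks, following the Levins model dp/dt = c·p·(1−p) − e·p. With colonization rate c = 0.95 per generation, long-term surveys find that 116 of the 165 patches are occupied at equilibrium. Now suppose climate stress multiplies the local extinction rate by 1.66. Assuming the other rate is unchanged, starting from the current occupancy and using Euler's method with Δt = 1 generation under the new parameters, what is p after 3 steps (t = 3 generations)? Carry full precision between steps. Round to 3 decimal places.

Observed p* = 116/165 = 0.70303.
Balance c(1−p*) = e gives e = 0.95×(1 − 0.70303) = 0.28212.
Starting from p₀ = 0.70303; update p ← p + (dp/dt)·Δt with the new parameters.
step 1: Δp = -0.13090, p = 0.57213
step 2: Δp = -0.03538, p = 0.53675
step 3: Δp = -0.01515, p = 0.52159

0.522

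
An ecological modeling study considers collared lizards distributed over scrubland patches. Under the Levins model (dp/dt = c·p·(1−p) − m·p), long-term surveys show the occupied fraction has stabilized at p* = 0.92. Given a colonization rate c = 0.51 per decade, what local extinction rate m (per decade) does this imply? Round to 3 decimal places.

0.041

At equilibrium c(1−p*) = m.
m = 0.51 × (1 − 0.92) = 0.51 × 0.0800 = 0.0408.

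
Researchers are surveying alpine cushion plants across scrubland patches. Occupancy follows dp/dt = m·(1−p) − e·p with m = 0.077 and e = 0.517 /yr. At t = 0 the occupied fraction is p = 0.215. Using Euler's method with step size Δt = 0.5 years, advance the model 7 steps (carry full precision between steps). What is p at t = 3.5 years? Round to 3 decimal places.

Update rule: p ← p + [m·(1−p) − e·p]·Δt with Δt = 0.5.
step 1: Δp = -0.02536, p = 0.18965
step 2: Δp = -0.01782, p = 0.17182
step 3: Δp = -0.01253, p = 0.15929
step 4: Δp = -0.00881, p = 0.15048
step 5: Δp = -0.00619, p = 0.14429
step 6: Δp = -0.00435, p = 0.13993
step 7: Δp = -0.00306, p = 0.13687

0.137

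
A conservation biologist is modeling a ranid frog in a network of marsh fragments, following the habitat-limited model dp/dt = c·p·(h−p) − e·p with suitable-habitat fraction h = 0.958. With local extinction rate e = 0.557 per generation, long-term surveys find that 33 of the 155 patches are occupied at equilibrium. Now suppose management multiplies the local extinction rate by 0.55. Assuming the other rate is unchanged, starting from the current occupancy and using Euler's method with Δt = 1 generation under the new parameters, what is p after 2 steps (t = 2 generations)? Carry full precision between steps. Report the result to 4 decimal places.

Observed p* = 33/155 = 0.21290.
Balance c(h−p*) = e gives c = e/(0.958 − 0.21290) = 0.557/0.74510 = 0.74755.
Starting from p₀ = 0.21290; update p ← p + (dp/dt)·Δt with the new parameters.
t = 1: p = 0.21290 + (+0.05336) = 0.26627
t = 2: p = 0.26627 + (+0.05612) = 0.32239

0.3224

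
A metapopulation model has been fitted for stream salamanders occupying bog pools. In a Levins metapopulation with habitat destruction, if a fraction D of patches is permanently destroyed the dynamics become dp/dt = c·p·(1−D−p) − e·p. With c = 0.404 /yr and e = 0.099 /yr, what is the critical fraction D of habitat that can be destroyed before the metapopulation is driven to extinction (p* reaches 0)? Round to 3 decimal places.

The nontrivial equilibrium is p* = (1−D) − e/c; extinction occurs when this hits zero.
So D_crit = 1 − e/c = 1 − 0.099/0.404 = 1 − 0.2450 = 0.7550.
This equals the undisturbed p*, a classic result of Lande's extension.

0.755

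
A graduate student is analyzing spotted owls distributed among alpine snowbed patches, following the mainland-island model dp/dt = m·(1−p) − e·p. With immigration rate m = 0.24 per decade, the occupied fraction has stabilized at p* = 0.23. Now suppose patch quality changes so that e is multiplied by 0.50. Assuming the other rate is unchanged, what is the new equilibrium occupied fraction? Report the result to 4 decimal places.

0.3740

Balance m(1−p*) = e·p* gives e = m(1−p*)/p* = 0.24×0.77000/0.23000 = 0.80348.
New p* = m/(m+e) = 0.24000/(0.24000+0.40174) = 0.37398.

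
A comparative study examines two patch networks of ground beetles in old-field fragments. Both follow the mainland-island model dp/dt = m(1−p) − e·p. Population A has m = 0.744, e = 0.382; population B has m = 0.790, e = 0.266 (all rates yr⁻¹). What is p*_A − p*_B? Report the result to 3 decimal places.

A: p*_A = m/(m+e) = 0.744/1.1260 = 0.6607.
B: p*_B = 0.790/1.0560 = 0.7481.
p*_A − p*_B = 0.6607 − 0.7481 = -0.0874.

-0.087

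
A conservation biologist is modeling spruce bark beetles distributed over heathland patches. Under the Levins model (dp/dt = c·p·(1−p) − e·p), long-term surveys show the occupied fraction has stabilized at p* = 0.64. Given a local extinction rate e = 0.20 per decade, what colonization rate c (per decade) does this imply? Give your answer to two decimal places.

At equilibrium c(1−p*) = e, so c = e/(1−p*).
c = 0.20/(1 − 0.64) = 0.20/0.3600 = 0.5556.

0.56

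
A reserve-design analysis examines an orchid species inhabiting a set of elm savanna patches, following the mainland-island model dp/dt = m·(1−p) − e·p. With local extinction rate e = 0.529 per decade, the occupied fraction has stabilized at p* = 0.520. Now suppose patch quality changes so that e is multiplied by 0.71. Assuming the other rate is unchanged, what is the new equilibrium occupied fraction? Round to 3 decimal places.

0.604

Balance m(1−p*) = e·p* gives m = e·p*/(1−p*) = 0.529×0.52000/0.48000 = 0.57308.
New p* = m/(m+e) = 0.57308/(0.57308+0.37559) = 0.60409.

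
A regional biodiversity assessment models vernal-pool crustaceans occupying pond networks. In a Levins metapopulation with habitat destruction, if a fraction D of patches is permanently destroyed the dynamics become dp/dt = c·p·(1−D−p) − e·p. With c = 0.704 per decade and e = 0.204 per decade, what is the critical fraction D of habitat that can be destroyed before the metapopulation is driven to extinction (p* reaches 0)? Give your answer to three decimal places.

The nontrivial equilibrium is p* = (1−D) − e/c; extinction occurs when this hits zero.
So D_crit = 1 − e/c = 1 − 0.204/0.704 = 1 − 0.2898 = 0.7102.
This equals the undisturbed p*, a classic result of Lande's extension.

0.710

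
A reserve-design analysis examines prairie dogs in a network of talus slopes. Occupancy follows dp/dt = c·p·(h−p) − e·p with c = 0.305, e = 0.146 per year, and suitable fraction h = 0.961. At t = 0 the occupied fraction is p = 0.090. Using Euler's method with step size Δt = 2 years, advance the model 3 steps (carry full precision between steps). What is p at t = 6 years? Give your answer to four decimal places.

Update rule: p ← p + [c·p·(h−p) − e·p]·Δt with Δt = 2.
  1  |  dp/dt·Δt = +0.021538  |  p_1 = 0.111538
  2  |  dp/dt·Δt = +0.025227  |  p_2 = 0.136765
  3  |  dp/dt·Δt = +0.028828  |  p_3 = 0.165592

0.1656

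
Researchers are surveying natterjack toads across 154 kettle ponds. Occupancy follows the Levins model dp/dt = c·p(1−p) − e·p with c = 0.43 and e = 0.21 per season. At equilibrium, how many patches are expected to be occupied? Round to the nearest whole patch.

79

p* = 1 − e/c = 1 − 0.21/0.43 = 0.5116.
Expected occupied patches = N × p* = 154 × 0.5116 = 78.79 ≈ 79.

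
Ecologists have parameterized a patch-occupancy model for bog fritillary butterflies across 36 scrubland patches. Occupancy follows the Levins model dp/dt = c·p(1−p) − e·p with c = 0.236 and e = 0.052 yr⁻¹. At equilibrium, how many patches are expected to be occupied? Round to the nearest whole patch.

28

p* = 1 − e/c = 1 − 0.052/0.236 = 0.7797.
Expected occupied patches = N × p* = 36 × 0.7797 = 28.07 ≈ 28.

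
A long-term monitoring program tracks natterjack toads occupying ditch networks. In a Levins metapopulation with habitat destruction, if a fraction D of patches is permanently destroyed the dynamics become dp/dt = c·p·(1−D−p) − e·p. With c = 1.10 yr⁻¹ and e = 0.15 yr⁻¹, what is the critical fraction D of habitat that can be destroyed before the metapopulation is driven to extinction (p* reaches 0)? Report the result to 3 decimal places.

0.864

The nontrivial equilibrium is p* = (1−D) − e/c; extinction occurs when this hits zero.
So D_crit = 1 − e/c = 1 − 0.15/1.10 = 1 − 0.1364 = 0.8636.
This equals the undisturbed p*, a classic result of Lande's extension.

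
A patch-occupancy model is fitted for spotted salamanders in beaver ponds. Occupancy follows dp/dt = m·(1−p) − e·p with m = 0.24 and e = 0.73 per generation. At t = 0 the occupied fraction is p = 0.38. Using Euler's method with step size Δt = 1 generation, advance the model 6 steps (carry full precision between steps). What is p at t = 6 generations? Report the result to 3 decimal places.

Update rule: p ← p + [m·(1−p) − e·p]·Δt with Δt = 1.
p: 0.38000 → 0.25140  (Δp = -0.12860)
p: 0.25140 → 0.24754  (Δp = -0.00386)
p: 0.24754 → 0.24743  (Δp = -0.00012)
p: 0.24743 → 0.24742  (Δp = -0.00000)
p: 0.24742 → 0.24742  (Δp = -0.00000)
p: 0.24742 → 0.24742  (Δp = -0.00000)

0.247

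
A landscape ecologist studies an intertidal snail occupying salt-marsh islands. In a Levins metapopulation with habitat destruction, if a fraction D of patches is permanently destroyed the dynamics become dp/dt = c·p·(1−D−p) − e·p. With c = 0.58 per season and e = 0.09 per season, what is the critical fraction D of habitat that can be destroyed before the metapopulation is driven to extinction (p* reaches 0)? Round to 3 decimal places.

The nontrivial equilibrium is p* = (1−D) − e/c; extinction occurs when this hits zero.
So D_crit = 1 − e/c = 1 − 0.09/0.58 = 1 − 0.1552 = 0.8448.
This equals the undisturbed p*, a classic result of Lande's extension.

0.845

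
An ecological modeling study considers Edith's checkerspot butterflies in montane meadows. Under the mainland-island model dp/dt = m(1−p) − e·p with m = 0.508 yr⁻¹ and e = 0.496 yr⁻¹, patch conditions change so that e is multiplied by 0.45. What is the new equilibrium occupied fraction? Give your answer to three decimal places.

Before: p* = 0.508/(0.508+0.496) = 0.5060.
After: m = 0.508, e = 0.2232; p* = 0.508/0.7312 = 0.6947.

0.695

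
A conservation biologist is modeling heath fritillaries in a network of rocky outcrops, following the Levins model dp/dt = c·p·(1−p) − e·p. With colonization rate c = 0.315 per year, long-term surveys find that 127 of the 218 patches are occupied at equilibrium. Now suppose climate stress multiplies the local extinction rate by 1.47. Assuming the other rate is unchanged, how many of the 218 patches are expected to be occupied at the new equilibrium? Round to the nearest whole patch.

84

Observed p* = 127/218 = 0.58257.
Balance c(1−p*) = e gives e = 0.315×(1 − 0.58257) = 0.13149.
New p* = 1 − e/c = 1 − 0.19329/0.31500 = 0.38638.
Expected occupied = 218 × 0.38638 = 84.23 ≈ 84.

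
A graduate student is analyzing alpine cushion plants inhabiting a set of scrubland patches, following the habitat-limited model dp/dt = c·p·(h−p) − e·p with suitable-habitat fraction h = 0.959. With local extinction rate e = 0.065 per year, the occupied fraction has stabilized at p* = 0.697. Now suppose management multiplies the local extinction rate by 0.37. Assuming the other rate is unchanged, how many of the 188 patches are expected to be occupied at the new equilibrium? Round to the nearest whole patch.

162

Balance c(h−p*) = e gives c = e/(0.959 − 0.69700) = 0.065/0.26200 = 0.24809.
New p* = 0.959 − e/c = 0.959 − 0.02405/0.24809 = 0.86206.
Expected occupied = 188 × 0.86206 = 162.07 ≈ 162.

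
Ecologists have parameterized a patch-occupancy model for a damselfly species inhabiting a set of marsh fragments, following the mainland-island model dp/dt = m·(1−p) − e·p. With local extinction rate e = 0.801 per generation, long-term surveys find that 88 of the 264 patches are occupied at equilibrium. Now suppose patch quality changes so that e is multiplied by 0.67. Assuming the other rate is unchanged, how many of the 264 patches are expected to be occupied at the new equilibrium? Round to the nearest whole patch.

113

Observed p* = 88/264 = 0.33333.
Balance m(1−p*) = e·p* gives m = e·p*/(1−p*) = 0.801×0.33333/0.66667 = 0.40049.
New p* = m/(m+e) = 0.40049/(0.40049+0.53667) = 0.42734.
Expected occupied = 264 × 0.42734 = 112.82 ≈ 113.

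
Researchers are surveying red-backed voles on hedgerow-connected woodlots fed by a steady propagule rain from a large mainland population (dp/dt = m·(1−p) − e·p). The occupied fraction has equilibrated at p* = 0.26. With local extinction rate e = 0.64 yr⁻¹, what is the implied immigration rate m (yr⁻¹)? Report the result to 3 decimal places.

At equilibrium m(1−p*) = e·p*, so m = e·p*/(1−p*).
m = 0.64 × 0.26 / 0.7400 = 0.1664/0.7400 = 0.2249.

0.225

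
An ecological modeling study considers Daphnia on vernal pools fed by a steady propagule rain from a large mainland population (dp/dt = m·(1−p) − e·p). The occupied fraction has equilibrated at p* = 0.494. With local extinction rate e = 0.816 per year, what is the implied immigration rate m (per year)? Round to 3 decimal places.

At equilibrium m(1−p*) = e·p*, so m = e·p*/(1−p*).
m = 0.816 × 0.494 / 0.5060 = 0.4031/0.5060 = 0.7966.

0.797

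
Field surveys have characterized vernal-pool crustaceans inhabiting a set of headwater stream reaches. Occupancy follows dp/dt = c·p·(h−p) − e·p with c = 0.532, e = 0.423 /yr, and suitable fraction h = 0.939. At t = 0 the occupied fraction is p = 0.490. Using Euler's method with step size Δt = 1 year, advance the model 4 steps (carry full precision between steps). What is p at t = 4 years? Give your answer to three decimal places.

Update rule: p ← p + [c·p·(h−p) − e·p]·Δt with Δt = 1.
p: 0.49000 → 0.39978  (Δp = -0.09022)
p: 0.39978 → 0.34535  (Δp = -0.05442)
p: 0.34535 → 0.30834  (Δp = -0.03701)
p: 0.30834 → 0.28136  (Δp = -0.02698)

0.281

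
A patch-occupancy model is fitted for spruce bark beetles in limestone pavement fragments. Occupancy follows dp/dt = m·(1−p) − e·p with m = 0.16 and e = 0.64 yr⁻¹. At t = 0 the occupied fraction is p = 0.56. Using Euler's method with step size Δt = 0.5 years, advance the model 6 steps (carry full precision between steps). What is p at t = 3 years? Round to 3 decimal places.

0.217

Update rule: p ← p + [m·(1−p) − e·p]·Δt with Δt = 0.5.
  1  |  dp/dt·Δt = -0.144000  |  p_1 = 0.416000
  2  |  dp/dt·Δt = -0.086400  |  p_2 = 0.329600
  3  |  dp/dt·Δt = -0.051840  |  p_3 = 0.277760
  4  |  dp/dt·Δt = -0.031104  |  p_4 = 0.246656
  5  |  dp/dt·Δt = -0.018662  |  p_5 = 0.227994
  6  |  dp/dt·Δt = -0.011197  |  p_6 = 0.216796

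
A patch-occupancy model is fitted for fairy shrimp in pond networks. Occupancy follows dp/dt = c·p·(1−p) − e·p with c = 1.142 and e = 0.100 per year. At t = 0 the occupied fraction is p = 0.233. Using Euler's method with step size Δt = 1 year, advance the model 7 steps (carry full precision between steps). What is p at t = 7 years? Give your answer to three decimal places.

Update rule: p ← p + [c·p·(1−p) − e·p]·Δt with Δt = 1.
step 1: Δp = +0.18079, p = 0.41379
step 2: Δp = +0.23563, p = 0.64942
step 3: Δp = +0.19506, p = 0.84448
step 4: Δp = +0.06553, p = 0.91002
step 5: Δp = +0.00251, p = 0.91253
step 6: Δp = -0.00010, p = 0.91243
step 7: Δp = +0.00000, p = 0.91243

0.912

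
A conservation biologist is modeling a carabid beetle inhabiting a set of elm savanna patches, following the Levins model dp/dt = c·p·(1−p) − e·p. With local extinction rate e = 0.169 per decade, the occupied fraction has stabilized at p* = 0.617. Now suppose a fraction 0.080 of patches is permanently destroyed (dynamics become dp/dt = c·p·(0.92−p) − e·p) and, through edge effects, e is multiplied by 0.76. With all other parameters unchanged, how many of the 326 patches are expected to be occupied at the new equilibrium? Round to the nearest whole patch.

205

Balance c(1−p*) = e gives c = e/(1 − 0.61700) = 0.169/0.38300 = 0.44125.
New p* = 0.92 − e/c = 0.92 − 0.12844/0.44125 = 0.62892.
Expected occupied = 326 × 0.62892 = 205.03 ≈ 205.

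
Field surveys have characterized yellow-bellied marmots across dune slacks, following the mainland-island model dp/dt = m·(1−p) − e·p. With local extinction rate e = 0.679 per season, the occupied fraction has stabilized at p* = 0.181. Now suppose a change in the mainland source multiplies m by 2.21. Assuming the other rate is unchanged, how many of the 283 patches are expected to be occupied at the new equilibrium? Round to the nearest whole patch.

Balance m(1−p*) = e·p* gives m = e·p*/(1−p*) = 0.679×0.18100/0.81900 = 0.15006.
New p* = m/(m+e) = 0.33163/(0.33163+0.67900) = 0.32814.
Expected occupied = 283 × 0.32814 = 92.86 ≈ 93.

93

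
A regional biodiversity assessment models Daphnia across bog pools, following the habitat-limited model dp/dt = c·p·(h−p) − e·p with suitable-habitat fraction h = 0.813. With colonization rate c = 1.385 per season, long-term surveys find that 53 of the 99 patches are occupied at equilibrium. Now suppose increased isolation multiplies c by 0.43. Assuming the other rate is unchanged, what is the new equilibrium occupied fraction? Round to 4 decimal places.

Observed p* = 53/99 = 0.53535.
Balance c(h−p*) = e gives e = 1.385×(0.813 − 0.53535) = 0.38455.
New p* = 0.813 − e/c = 0.813 − 0.38455/0.59555 = 0.16729.

0.1673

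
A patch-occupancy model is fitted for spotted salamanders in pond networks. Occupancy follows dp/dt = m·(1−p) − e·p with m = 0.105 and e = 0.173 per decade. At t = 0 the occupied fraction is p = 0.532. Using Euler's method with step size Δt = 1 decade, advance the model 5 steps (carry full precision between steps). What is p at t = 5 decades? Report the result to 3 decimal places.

0.408

Update rule: p ← p + [m·(1−p) − e·p]·Δt with Δt = 1.
t = 1: p = 0.53200 + (-0.04290) = 0.48910
t = 2: p = 0.48910 + (-0.03097) = 0.45813
t = 3: p = 0.45813 + (-0.02236) = 0.43577
t = 4: p = 0.43577 + (-0.01614) = 0.41963
t = 5: p = 0.41963 + (-0.01166) = 0.40797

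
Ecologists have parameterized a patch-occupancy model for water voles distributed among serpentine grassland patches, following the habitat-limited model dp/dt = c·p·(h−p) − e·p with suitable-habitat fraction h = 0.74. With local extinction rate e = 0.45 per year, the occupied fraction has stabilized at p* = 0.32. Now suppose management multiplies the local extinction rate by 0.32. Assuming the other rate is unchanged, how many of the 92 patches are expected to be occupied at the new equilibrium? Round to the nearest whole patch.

56

Balance c(h−p*) = e gives c = e/(0.74 − 0.32000) = 0.45/0.42000 = 1.07143.
New p* = 0.74 − e/c = 0.74 − 0.14400/1.07143 = 0.60560.
Expected occupied = 92 × 0.60560 = 55.72 ≈ 56.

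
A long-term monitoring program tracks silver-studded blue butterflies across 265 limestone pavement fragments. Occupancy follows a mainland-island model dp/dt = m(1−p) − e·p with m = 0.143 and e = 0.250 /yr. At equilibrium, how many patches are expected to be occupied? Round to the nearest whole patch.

p* = m/(m+e) = 0.143/0.3930 = 0.3639.
Expected occupied patches = N × p* = 265 × 0.3639 = 96.42 ≈ 96.

96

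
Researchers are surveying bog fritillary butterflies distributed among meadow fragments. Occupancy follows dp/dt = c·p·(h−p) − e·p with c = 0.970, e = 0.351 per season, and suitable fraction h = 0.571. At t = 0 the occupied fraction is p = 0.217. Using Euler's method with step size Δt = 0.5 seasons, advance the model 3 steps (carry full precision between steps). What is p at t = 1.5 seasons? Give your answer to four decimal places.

0.2148

Update rule: p ← p + [c·p·(h−p) − e·p]·Δt with Δt = 0.5.
step 1: Δp = -0.00083, p = 0.21617
step 2: Δp = -0.00074, p = 0.21544
step 3: Δp = -0.00066, p = 0.21478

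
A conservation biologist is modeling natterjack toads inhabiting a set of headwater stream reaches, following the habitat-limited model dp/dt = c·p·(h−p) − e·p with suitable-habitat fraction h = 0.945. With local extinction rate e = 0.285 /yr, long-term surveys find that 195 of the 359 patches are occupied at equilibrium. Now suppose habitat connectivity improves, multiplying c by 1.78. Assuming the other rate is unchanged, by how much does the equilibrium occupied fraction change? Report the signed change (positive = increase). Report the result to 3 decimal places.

0.176

Observed p* = 195/359 = 0.54318.
Balance c(h−p*) = e gives c = e/(0.945 − 0.54318) = 0.285/0.40182 = 0.70927.
New p* = 0.945 − e/c = 0.945 − 0.28500/1.26250 = 0.71926.
Δp* = 0.71926 − 0.54318 = +0.17608.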